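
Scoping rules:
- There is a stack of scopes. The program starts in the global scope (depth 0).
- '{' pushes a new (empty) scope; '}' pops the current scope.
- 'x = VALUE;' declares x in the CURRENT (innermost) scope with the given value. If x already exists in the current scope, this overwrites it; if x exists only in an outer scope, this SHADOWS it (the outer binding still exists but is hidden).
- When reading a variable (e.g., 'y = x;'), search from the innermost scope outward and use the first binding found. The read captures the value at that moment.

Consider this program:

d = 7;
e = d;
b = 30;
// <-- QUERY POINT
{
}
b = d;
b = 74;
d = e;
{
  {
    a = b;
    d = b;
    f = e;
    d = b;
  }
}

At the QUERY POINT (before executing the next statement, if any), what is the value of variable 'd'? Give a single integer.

Answer: 7

Derivation:
Step 1: declare d=7 at depth 0
Step 2: declare e=(read d)=7 at depth 0
Step 3: declare b=30 at depth 0
Visible at query point: b=30 d=7 e=7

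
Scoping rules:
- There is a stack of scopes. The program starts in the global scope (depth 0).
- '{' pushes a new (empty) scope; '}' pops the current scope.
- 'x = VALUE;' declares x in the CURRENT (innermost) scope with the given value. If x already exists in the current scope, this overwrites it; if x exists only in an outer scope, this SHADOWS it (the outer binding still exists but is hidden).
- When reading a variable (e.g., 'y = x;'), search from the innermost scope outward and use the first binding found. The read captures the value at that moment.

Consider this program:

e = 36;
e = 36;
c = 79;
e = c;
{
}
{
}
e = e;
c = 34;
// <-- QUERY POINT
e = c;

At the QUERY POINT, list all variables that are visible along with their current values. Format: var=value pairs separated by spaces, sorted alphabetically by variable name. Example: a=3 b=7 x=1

Answer: c=34 e=79

Derivation:
Step 1: declare e=36 at depth 0
Step 2: declare e=36 at depth 0
Step 3: declare c=79 at depth 0
Step 4: declare e=(read c)=79 at depth 0
Step 5: enter scope (depth=1)
Step 6: exit scope (depth=0)
Step 7: enter scope (depth=1)
Step 8: exit scope (depth=0)
Step 9: declare e=(read e)=79 at depth 0
Step 10: declare c=34 at depth 0
Visible at query point: c=34 e=79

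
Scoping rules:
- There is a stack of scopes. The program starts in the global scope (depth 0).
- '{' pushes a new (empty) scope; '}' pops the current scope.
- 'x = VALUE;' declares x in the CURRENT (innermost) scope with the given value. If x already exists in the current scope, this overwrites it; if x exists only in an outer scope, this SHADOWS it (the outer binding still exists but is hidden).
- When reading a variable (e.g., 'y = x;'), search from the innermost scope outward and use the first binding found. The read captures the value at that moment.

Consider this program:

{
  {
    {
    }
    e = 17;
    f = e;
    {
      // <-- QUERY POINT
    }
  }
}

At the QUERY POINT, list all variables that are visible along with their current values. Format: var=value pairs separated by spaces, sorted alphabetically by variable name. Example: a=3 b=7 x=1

Step 1: enter scope (depth=1)
Step 2: enter scope (depth=2)
Step 3: enter scope (depth=3)
Step 4: exit scope (depth=2)
Step 5: declare e=17 at depth 2
Step 6: declare f=(read e)=17 at depth 2
Step 7: enter scope (depth=3)
Visible at query point: e=17 f=17

Answer: e=17 f=17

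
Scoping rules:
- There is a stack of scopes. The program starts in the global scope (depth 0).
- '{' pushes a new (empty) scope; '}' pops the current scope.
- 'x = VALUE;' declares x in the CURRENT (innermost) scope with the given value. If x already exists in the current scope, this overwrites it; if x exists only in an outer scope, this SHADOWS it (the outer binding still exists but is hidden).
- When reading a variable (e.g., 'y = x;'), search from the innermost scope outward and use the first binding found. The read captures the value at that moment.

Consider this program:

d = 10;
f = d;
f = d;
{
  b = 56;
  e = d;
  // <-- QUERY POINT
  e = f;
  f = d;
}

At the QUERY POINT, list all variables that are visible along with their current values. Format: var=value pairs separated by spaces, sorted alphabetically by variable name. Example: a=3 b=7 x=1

Step 1: declare d=10 at depth 0
Step 2: declare f=(read d)=10 at depth 0
Step 3: declare f=(read d)=10 at depth 0
Step 4: enter scope (depth=1)
Step 5: declare b=56 at depth 1
Step 6: declare e=(read d)=10 at depth 1
Visible at query point: b=56 d=10 e=10 f=10

Answer: b=56 d=10 e=10 f=10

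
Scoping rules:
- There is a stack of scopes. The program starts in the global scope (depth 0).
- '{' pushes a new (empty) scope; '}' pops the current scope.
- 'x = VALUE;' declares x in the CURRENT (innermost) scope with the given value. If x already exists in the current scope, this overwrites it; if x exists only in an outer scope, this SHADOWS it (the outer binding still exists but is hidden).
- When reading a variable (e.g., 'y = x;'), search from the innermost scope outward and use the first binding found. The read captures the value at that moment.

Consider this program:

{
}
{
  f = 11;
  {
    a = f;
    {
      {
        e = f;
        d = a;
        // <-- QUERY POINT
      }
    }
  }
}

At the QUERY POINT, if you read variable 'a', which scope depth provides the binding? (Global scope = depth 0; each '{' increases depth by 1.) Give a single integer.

Answer: 2

Derivation:
Step 1: enter scope (depth=1)
Step 2: exit scope (depth=0)
Step 3: enter scope (depth=1)
Step 4: declare f=11 at depth 1
Step 5: enter scope (depth=2)
Step 6: declare a=(read f)=11 at depth 2
Step 7: enter scope (depth=3)
Step 8: enter scope (depth=4)
Step 9: declare e=(read f)=11 at depth 4
Step 10: declare d=(read a)=11 at depth 4
Visible at query point: a=11 d=11 e=11 f=11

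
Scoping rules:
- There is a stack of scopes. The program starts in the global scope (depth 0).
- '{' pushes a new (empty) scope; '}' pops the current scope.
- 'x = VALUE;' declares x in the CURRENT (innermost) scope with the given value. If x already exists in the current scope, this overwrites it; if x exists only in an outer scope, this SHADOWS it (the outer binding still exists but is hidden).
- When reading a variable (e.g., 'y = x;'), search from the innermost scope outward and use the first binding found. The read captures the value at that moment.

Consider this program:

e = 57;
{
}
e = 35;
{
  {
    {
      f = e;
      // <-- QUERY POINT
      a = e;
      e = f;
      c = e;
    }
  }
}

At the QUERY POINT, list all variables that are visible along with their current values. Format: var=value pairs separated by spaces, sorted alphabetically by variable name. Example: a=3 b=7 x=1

Step 1: declare e=57 at depth 0
Step 2: enter scope (depth=1)
Step 3: exit scope (depth=0)
Step 4: declare e=35 at depth 0
Step 5: enter scope (depth=1)
Step 6: enter scope (depth=2)
Step 7: enter scope (depth=3)
Step 8: declare f=(read e)=35 at depth 3
Visible at query point: e=35 f=35

Answer: e=35 f=35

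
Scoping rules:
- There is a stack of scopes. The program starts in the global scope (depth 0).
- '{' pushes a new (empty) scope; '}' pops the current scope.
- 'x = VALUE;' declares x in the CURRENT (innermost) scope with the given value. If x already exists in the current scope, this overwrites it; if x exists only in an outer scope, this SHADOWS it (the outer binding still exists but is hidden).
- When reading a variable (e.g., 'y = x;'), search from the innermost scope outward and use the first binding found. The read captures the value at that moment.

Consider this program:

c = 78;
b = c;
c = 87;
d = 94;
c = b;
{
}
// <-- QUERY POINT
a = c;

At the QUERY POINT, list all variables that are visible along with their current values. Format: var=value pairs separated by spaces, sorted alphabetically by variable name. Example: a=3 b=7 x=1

Step 1: declare c=78 at depth 0
Step 2: declare b=(read c)=78 at depth 0
Step 3: declare c=87 at depth 0
Step 4: declare d=94 at depth 0
Step 5: declare c=(read b)=78 at depth 0
Step 6: enter scope (depth=1)
Step 7: exit scope (depth=0)
Visible at query point: b=78 c=78 d=94

Answer: b=78 c=78 d=94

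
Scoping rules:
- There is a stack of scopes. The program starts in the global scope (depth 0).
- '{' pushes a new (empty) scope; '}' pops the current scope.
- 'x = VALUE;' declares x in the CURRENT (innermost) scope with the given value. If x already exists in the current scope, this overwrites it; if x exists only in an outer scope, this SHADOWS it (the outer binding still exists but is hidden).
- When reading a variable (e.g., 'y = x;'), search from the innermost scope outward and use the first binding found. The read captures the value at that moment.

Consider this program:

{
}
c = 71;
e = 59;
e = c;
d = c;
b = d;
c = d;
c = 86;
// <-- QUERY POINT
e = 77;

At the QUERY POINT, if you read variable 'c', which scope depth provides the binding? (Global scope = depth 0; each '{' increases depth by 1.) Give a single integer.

Answer: 0

Derivation:
Step 1: enter scope (depth=1)
Step 2: exit scope (depth=0)
Step 3: declare c=71 at depth 0
Step 4: declare e=59 at depth 0
Step 5: declare e=(read c)=71 at depth 0
Step 6: declare d=(read c)=71 at depth 0
Step 7: declare b=(read d)=71 at depth 0
Step 8: declare c=(read d)=71 at depth 0
Step 9: declare c=86 at depth 0
Visible at query point: b=71 c=86 d=71 e=71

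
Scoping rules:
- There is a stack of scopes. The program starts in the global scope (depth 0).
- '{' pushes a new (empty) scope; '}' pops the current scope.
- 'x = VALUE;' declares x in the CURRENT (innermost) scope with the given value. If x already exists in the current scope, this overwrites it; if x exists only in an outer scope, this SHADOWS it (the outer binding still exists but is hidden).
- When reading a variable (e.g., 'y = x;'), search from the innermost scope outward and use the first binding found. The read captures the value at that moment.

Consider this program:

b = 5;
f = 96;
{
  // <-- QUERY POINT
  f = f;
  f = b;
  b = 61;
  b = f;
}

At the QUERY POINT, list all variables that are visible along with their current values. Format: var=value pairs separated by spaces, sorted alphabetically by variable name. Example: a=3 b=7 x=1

Answer: b=5 f=96

Derivation:
Step 1: declare b=5 at depth 0
Step 2: declare f=96 at depth 0
Step 3: enter scope (depth=1)
Visible at query point: b=5 f=96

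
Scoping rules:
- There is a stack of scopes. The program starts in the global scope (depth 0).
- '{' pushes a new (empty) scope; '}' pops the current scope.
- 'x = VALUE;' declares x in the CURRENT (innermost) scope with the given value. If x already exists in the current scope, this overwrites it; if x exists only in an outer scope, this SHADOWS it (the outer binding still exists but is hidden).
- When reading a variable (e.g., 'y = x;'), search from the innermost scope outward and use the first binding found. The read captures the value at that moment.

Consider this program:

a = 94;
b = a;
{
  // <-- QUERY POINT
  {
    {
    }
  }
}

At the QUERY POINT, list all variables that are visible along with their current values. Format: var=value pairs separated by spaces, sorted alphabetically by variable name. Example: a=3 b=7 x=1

Answer: a=94 b=94

Derivation:
Step 1: declare a=94 at depth 0
Step 2: declare b=(read a)=94 at depth 0
Step 3: enter scope (depth=1)
Visible at query point: a=94 b=94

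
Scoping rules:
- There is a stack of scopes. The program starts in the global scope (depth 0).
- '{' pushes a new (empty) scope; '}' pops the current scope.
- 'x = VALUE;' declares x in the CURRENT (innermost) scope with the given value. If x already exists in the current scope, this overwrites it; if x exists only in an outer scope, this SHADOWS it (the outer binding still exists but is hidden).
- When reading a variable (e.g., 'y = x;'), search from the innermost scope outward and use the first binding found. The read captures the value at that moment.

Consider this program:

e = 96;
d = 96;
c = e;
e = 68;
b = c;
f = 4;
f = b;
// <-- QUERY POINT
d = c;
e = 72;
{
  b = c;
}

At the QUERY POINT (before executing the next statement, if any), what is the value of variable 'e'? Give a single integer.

Step 1: declare e=96 at depth 0
Step 2: declare d=96 at depth 0
Step 3: declare c=(read e)=96 at depth 0
Step 4: declare e=68 at depth 0
Step 5: declare b=(read c)=96 at depth 0
Step 6: declare f=4 at depth 0
Step 7: declare f=(read b)=96 at depth 0
Visible at query point: b=96 c=96 d=96 e=68 f=96

Answer: 68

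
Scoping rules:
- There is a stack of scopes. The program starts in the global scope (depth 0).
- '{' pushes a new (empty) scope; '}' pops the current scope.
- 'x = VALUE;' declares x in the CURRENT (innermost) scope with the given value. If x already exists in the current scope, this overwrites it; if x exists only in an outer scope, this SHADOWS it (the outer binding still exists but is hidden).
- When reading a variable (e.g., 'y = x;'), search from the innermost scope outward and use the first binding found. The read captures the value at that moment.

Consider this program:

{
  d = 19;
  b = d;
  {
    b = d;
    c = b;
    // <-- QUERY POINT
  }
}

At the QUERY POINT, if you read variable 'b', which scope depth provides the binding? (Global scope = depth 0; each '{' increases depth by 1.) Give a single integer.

Answer: 2

Derivation:
Step 1: enter scope (depth=1)
Step 2: declare d=19 at depth 1
Step 3: declare b=(read d)=19 at depth 1
Step 4: enter scope (depth=2)
Step 5: declare b=(read d)=19 at depth 2
Step 6: declare c=(read b)=19 at depth 2
Visible at query point: b=19 c=19 d=19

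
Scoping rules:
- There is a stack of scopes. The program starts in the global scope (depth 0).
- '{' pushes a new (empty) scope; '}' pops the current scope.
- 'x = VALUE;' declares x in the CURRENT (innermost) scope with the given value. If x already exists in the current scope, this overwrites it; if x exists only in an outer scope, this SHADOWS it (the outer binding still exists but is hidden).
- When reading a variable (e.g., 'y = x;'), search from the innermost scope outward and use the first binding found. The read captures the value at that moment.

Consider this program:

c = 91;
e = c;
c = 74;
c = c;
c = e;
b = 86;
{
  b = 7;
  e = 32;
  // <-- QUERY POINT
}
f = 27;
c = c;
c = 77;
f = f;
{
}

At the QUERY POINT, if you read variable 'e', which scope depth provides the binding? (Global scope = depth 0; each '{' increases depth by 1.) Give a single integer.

Step 1: declare c=91 at depth 0
Step 2: declare e=(read c)=91 at depth 0
Step 3: declare c=74 at depth 0
Step 4: declare c=(read c)=74 at depth 0
Step 5: declare c=(read e)=91 at depth 0
Step 6: declare b=86 at depth 0
Step 7: enter scope (depth=1)
Step 8: declare b=7 at depth 1
Step 9: declare e=32 at depth 1
Visible at query point: b=7 c=91 e=32

Answer: 1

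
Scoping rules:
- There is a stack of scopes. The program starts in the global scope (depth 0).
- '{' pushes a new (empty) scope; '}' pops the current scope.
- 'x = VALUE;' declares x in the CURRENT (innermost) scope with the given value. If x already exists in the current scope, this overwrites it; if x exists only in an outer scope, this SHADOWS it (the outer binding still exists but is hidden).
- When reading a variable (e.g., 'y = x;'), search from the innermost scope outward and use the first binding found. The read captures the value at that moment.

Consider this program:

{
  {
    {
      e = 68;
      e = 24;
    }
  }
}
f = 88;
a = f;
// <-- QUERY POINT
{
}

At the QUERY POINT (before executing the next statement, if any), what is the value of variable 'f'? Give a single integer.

Answer: 88

Derivation:
Step 1: enter scope (depth=1)
Step 2: enter scope (depth=2)
Step 3: enter scope (depth=3)
Step 4: declare e=68 at depth 3
Step 5: declare e=24 at depth 3
Step 6: exit scope (depth=2)
Step 7: exit scope (depth=1)
Step 8: exit scope (depth=0)
Step 9: declare f=88 at depth 0
Step 10: declare a=(read f)=88 at depth 0
Visible at query point: a=88 f=88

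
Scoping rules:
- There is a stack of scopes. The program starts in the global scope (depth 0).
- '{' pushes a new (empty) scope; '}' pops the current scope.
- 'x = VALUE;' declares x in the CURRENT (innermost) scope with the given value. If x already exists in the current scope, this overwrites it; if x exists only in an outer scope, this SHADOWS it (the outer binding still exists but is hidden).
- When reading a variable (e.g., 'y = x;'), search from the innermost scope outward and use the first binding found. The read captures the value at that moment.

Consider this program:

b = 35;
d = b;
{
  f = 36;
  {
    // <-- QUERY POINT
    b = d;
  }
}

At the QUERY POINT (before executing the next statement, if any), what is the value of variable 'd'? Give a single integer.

Answer: 35

Derivation:
Step 1: declare b=35 at depth 0
Step 2: declare d=(read b)=35 at depth 0
Step 3: enter scope (depth=1)
Step 4: declare f=36 at depth 1
Step 5: enter scope (depth=2)
Visible at query point: b=35 d=35 f=36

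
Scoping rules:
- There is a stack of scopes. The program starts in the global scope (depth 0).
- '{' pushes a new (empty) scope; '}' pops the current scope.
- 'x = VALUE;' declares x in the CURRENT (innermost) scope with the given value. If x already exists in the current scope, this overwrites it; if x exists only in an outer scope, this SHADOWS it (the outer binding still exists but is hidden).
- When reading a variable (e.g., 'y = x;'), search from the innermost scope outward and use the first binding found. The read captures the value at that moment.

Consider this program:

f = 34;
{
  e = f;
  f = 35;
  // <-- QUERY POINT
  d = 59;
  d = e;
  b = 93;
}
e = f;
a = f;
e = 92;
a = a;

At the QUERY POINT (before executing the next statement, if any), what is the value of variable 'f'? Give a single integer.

Step 1: declare f=34 at depth 0
Step 2: enter scope (depth=1)
Step 3: declare e=(read f)=34 at depth 1
Step 4: declare f=35 at depth 1
Visible at query point: e=34 f=35

Answer: 35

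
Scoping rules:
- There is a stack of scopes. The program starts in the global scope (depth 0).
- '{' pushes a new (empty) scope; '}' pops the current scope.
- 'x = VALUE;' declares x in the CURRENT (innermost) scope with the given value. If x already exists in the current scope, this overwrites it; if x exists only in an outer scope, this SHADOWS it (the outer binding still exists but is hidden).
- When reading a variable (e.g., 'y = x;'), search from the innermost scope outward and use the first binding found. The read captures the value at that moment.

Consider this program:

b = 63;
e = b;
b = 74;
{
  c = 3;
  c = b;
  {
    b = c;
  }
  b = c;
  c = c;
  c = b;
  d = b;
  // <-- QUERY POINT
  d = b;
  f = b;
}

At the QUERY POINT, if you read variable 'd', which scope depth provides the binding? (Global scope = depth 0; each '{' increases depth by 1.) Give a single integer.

Step 1: declare b=63 at depth 0
Step 2: declare e=(read b)=63 at depth 0
Step 3: declare b=74 at depth 0
Step 4: enter scope (depth=1)
Step 5: declare c=3 at depth 1
Step 6: declare c=(read b)=74 at depth 1
Step 7: enter scope (depth=2)
Step 8: declare b=(read c)=74 at depth 2
Step 9: exit scope (depth=1)
Step 10: declare b=(read c)=74 at depth 1
Step 11: declare c=(read c)=74 at depth 1
Step 12: declare c=(read b)=74 at depth 1
Step 13: declare d=(read b)=74 at depth 1
Visible at query point: b=74 c=74 d=74 e=63

Answer: 1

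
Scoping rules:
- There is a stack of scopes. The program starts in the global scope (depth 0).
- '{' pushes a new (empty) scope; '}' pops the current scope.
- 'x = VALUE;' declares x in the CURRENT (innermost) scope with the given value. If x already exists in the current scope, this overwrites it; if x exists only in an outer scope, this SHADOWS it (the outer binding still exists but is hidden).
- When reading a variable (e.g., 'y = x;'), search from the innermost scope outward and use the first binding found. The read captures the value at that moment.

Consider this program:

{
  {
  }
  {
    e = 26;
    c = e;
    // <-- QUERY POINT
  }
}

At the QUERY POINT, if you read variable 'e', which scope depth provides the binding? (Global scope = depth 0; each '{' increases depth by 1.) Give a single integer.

Answer: 2

Derivation:
Step 1: enter scope (depth=1)
Step 2: enter scope (depth=2)
Step 3: exit scope (depth=1)
Step 4: enter scope (depth=2)
Step 5: declare e=26 at depth 2
Step 6: declare c=(read e)=26 at depth 2
Visible at query point: c=26 e=26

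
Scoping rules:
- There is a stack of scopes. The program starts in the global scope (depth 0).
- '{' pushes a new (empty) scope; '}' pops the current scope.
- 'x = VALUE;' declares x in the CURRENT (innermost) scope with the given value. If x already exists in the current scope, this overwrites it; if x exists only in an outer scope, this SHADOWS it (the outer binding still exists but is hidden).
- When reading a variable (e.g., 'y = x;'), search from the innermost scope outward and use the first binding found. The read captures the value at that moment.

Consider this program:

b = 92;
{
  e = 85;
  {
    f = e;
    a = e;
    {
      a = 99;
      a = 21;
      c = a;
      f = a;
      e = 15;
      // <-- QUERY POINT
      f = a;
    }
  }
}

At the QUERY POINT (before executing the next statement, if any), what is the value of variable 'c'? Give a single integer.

Answer: 21

Derivation:
Step 1: declare b=92 at depth 0
Step 2: enter scope (depth=1)
Step 3: declare e=85 at depth 1
Step 4: enter scope (depth=2)
Step 5: declare f=(read e)=85 at depth 2
Step 6: declare a=(read e)=85 at depth 2
Step 7: enter scope (depth=3)
Step 8: declare a=99 at depth 3
Step 9: declare a=21 at depth 3
Step 10: declare c=(read a)=21 at depth 3
Step 11: declare f=(read a)=21 at depth 3
Step 12: declare e=15 at depth 3
Visible at query point: a=21 b=92 c=21 e=15 f=21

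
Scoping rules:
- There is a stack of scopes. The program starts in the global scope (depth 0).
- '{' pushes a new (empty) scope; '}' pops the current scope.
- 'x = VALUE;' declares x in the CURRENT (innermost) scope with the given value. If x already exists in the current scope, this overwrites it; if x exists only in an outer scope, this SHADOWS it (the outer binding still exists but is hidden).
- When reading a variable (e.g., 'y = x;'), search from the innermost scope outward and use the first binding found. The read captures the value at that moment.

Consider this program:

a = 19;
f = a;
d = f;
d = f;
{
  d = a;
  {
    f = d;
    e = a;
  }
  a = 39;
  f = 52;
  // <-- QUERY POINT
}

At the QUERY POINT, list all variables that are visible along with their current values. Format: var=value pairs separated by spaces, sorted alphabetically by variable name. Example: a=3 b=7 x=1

Step 1: declare a=19 at depth 0
Step 2: declare f=(read a)=19 at depth 0
Step 3: declare d=(read f)=19 at depth 0
Step 4: declare d=(read f)=19 at depth 0
Step 5: enter scope (depth=1)
Step 6: declare d=(read a)=19 at depth 1
Step 7: enter scope (depth=2)
Step 8: declare f=(read d)=19 at depth 2
Step 9: declare e=(read a)=19 at depth 2
Step 10: exit scope (depth=1)
Step 11: declare a=39 at depth 1
Step 12: declare f=52 at depth 1
Visible at query point: a=39 d=19 f=52

Answer: a=39 d=19 f=52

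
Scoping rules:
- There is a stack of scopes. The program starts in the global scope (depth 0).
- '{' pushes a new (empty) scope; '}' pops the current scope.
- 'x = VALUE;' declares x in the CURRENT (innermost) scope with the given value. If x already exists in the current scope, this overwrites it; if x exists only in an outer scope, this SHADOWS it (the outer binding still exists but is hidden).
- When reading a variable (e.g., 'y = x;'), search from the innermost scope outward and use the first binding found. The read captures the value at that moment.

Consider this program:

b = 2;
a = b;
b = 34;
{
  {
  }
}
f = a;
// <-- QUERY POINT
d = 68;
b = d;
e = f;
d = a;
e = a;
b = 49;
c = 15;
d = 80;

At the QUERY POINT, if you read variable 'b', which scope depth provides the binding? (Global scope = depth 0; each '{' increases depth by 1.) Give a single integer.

Step 1: declare b=2 at depth 0
Step 2: declare a=(read b)=2 at depth 0
Step 3: declare b=34 at depth 0
Step 4: enter scope (depth=1)
Step 5: enter scope (depth=2)
Step 6: exit scope (depth=1)
Step 7: exit scope (depth=0)
Step 8: declare f=(read a)=2 at depth 0
Visible at query point: a=2 b=34 f=2

Answer: 0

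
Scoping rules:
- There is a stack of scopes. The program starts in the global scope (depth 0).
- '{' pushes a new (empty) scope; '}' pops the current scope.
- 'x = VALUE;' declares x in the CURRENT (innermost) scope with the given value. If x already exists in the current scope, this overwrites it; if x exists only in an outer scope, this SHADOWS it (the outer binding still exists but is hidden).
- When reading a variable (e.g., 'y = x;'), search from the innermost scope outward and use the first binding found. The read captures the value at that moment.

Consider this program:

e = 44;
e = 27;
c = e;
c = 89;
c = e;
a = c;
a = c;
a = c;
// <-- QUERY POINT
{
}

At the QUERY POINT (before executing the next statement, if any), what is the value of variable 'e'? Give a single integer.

Answer: 27

Derivation:
Step 1: declare e=44 at depth 0
Step 2: declare e=27 at depth 0
Step 3: declare c=(read e)=27 at depth 0
Step 4: declare c=89 at depth 0
Step 5: declare c=(read e)=27 at depth 0
Step 6: declare a=(read c)=27 at depth 0
Step 7: declare a=(read c)=27 at depth 0
Step 8: declare a=(read c)=27 at depth 0
Visible at query point: a=27 c=27 e=27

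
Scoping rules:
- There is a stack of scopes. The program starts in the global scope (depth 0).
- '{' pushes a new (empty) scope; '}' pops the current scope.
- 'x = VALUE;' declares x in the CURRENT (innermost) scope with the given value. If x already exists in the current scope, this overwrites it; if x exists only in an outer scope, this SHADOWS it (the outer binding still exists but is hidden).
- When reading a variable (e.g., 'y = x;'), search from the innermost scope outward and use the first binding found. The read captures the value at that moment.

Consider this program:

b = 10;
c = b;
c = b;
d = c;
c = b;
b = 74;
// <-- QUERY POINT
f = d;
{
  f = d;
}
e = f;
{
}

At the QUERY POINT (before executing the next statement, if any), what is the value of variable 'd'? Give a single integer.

Answer: 10

Derivation:
Step 1: declare b=10 at depth 0
Step 2: declare c=(read b)=10 at depth 0
Step 3: declare c=(read b)=10 at depth 0
Step 4: declare d=(read c)=10 at depth 0
Step 5: declare c=(read b)=10 at depth 0
Step 6: declare b=74 at depth 0
Visible at query point: b=74 c=10 d=10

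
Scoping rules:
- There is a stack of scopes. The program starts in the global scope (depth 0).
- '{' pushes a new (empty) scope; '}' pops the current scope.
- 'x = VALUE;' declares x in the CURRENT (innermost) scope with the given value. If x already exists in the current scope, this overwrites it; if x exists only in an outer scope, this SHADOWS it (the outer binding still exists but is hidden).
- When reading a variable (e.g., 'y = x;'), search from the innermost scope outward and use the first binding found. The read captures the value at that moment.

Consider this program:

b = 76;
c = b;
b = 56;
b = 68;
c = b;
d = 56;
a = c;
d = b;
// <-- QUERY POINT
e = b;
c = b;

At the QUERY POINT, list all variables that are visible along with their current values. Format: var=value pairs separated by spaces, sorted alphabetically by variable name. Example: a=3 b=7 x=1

Step 1: declare b=76 at depth 0
Step 2: declare c=(read b)=76 at depth 0
Step 3: declare b=56 at depth 0
Step 4: declare b=68 at depth 0
Step 5: declare c=(read b)=68 at depth 0
Step 6: declare d=56 at depth 0
Step 7: declare a=(read c)=68 at depth 0
Step 8: declare d=(read b)=68 at depth 0
Visible at query point: a=68 b=68 c=68 d=68

Answer: a=68 b=68 c=68 d=68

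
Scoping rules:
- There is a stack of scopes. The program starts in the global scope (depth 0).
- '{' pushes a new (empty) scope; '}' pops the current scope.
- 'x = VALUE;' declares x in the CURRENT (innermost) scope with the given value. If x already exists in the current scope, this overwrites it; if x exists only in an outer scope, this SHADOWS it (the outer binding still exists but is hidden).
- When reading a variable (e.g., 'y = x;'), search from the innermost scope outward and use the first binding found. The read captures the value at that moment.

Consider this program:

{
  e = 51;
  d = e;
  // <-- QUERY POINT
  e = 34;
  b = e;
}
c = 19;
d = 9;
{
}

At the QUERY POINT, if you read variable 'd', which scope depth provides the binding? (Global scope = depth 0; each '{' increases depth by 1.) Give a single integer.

Answer: 1

Derivation:
Step 1: enter scope (depth=1)
Step 2: declare e=51 at depth 1
Step 3: declare d=(read e)=51 at depth 1
Visible at query point: d=51 e=51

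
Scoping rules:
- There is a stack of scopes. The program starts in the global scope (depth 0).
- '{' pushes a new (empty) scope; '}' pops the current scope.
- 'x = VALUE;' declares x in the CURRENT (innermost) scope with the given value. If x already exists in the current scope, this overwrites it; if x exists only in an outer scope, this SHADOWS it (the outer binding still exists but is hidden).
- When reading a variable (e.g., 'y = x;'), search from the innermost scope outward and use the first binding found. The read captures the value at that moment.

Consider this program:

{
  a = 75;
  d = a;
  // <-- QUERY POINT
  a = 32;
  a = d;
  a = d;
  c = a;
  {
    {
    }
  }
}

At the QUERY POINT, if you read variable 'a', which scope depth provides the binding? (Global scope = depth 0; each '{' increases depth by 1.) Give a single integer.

Answer: 1

Derivation:
Step 1: enter scope (depth=1)
Step 2: declare a=75 at depth 1
Step 3: declare d=(read a)=75 at depth 1
Visible at query point: a=75 d=75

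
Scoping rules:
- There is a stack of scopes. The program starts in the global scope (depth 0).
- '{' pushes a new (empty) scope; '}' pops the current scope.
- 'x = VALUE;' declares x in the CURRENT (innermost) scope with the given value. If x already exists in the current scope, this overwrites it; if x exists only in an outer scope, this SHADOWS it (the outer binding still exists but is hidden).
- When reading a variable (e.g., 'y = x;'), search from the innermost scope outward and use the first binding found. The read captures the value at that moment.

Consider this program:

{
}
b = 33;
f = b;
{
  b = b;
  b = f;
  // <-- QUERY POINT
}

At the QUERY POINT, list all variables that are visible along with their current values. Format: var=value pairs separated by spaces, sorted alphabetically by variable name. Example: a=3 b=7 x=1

Step 1: enter scope (depth=1)
Step 2: exit scope (depth=0)
Step 3: declare b=33 at depth 0
Step 4: declare f=(read b)=33 at depth 0
Step 5: enter scope (depth=1)
Step 6: declare b=(read b)=33 at depth 1
Step 7: declare b=(read f)=33 at depth 1
Visible at query point: b=33 f=33

Answer: b=33 f=33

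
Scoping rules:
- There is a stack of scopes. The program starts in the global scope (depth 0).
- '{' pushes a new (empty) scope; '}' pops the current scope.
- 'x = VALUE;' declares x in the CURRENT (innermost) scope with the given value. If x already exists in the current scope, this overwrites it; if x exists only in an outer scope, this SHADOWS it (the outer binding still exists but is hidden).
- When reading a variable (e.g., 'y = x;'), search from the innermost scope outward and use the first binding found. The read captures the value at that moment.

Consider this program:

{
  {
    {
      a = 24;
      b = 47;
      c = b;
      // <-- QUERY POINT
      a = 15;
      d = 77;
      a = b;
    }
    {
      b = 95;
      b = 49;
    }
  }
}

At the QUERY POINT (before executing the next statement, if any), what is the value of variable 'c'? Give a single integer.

Step 1: enter scope (depth=1)
Step 2: enter scope (depth=2)
Step 3: enter scope (depth=3)
Step 4: declare a=24 at depth 3
Step 5: declare b=47 at depth 3
Step 6: declare c=(read b)=47 at depth 3
Visible at query point: a=24 b=47 c=47

Answer: 47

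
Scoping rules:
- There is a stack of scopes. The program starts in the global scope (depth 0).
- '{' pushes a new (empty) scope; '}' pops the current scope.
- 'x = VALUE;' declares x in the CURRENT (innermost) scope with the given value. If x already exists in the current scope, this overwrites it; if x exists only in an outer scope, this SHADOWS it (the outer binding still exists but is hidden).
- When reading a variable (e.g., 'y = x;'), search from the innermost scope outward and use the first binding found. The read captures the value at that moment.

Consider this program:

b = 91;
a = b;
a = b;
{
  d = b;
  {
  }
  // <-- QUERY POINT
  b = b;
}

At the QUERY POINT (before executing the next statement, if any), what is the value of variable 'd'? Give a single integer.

Step 1: declare b=91 at depth 0
Step 2: declare a=(read b)=91 at depth 0
Step 3: declare a=(read b)=91 at depth 0
Step 4: enter scope (depth=1)
Step 5: declare d=(read b)=91 at depth 1
Step 6: enter scope (depth=2)
Step 7: exit scope (depth=1)
Visible at query point: a=91 b=91 d=91

Answer: 91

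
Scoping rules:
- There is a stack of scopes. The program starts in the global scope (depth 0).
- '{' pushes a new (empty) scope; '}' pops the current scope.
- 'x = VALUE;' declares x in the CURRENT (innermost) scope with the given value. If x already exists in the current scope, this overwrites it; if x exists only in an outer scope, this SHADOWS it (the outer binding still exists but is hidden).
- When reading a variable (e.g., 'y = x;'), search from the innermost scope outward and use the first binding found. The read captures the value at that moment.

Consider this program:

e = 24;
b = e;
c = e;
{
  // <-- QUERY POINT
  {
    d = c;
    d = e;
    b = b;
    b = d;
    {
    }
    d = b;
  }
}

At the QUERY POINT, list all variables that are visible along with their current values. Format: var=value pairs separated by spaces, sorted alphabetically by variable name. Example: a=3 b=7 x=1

Step 1: declare e=24 at depth 0
Step 2: declare b=(read e)=24 at depth 0
Step 3: declare c=(read e)=24 at depth 0
Step 4: enter scope (depth=1)
Visible at query point: b=24 c=24 e=24

Answer: b=24 c=24 e=24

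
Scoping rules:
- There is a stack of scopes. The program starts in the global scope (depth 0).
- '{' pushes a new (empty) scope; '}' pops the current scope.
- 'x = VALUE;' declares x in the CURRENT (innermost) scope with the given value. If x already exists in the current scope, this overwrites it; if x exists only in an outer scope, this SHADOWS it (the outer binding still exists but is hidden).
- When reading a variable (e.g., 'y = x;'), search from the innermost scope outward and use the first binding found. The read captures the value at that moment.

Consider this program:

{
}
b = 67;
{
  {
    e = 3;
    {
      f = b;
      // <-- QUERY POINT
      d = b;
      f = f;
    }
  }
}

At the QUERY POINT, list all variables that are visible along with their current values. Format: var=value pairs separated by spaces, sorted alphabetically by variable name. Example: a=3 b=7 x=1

Step 1: enter scope (depth=1)
Step 2: exit scope (depth=0)
Step 3: declare b=67 at depth 0
Step 4: enter scope (depth=1)
Step 5: enter scope (depth=2)
Step 6: declare e=3 at depth 2
Step 7: enter scope (depth=3)
Step 8: declare f=(read b)=67 at depth 3
Visible at query point: b=67 e=3 f=67

Answer: b=67 e=3 f=67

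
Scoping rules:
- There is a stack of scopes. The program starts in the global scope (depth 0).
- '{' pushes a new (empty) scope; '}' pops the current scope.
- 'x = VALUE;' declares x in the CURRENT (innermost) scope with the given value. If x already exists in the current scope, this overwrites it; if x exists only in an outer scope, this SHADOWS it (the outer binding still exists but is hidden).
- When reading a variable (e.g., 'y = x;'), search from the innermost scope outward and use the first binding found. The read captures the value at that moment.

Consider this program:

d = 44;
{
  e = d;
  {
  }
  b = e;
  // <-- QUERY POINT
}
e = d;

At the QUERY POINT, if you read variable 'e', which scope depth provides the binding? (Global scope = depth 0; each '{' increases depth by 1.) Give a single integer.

Answer: 1

Derivation:
Step 1: declare d=44 at depth 0
Step 2: enter scope (depth=1)
Step 3: declare e=(read d)=44 at depth 1
Step 4: enter scope (depth=2)
Step 5: exit scope (depth=1)
Step 6: declare b=(read e)=44 at depth 1
Visible at query point: b=44 d=44 e=44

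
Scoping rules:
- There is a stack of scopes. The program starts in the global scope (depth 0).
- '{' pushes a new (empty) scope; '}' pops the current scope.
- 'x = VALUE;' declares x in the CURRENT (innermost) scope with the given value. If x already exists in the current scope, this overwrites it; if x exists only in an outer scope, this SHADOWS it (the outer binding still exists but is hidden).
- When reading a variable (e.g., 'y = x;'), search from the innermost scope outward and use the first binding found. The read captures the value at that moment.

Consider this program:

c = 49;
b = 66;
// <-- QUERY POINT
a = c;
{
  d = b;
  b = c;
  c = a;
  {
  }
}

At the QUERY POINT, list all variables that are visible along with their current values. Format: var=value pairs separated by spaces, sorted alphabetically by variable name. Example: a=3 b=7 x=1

Answer: b=66 c=49

Derivation:
Step 1: declare c=49 at depth 0
Step 2: declare b=66 at depth 0
Visible at query point: b=66 c=49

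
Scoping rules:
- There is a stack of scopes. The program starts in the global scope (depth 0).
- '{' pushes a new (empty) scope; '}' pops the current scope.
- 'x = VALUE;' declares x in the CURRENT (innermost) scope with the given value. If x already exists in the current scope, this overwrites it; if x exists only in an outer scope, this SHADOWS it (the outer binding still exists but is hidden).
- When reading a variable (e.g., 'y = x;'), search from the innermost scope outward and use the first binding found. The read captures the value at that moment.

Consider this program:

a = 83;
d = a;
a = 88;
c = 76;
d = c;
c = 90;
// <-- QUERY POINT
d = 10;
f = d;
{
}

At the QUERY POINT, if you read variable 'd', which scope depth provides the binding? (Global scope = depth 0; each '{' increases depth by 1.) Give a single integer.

Step 1: declare a=83 at depth 0
Step 2: declare d=(read a)=83 at depth 0
Step 3: declare a=88 at depth 0
Step 4: declare c=76 at depth 0
Step 5: declare d=(read c)=76 at depth 0
Step 6: declare c=90 at depth 0
Visible at query point: a=88 c=90 d=76

Answer: 0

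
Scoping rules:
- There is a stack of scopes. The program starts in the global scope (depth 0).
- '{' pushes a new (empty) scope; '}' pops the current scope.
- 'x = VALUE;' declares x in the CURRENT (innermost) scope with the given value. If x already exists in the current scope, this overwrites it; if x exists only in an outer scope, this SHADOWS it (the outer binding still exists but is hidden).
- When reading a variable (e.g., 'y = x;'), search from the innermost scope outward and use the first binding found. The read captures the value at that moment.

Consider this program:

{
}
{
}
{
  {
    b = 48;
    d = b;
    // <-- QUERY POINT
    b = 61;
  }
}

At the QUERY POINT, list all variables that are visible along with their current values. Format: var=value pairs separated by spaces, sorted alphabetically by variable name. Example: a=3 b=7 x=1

Answer: b=48 d=48

Derivation:
Step 1: enter scope (depth=1)
Step 2: exit scope (depth=0)
Step 3: enter scope (depth=1)
Step 4: exit scope (depth=0)
Step 5: enter scope (depth=1)
Step 6: enter scope (depth=2)
Step 7: declare b=48 at depth 2
Step 8: declare d=(read b)=48 at depth 2
Visible at query point: b=48 d=48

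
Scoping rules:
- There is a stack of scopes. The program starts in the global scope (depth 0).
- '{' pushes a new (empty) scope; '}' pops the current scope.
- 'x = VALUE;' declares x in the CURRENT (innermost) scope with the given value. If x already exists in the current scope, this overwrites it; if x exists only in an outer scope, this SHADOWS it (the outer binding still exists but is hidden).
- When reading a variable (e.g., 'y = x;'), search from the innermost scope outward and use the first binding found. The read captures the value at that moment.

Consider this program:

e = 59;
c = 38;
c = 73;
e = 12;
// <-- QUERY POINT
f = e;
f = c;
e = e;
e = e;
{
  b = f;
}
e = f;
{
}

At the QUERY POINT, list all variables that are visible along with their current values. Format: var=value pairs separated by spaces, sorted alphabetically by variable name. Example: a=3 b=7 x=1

Answer: c=73 e=12

Derivation:
Step 1: declare e=59 at depth 0
Step 2: declare c=38 at depth 0
Step 3: declare c=73 at depth 0
Step 4: declare e=12 at depth 0
Visible at query point: c=73 e=12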